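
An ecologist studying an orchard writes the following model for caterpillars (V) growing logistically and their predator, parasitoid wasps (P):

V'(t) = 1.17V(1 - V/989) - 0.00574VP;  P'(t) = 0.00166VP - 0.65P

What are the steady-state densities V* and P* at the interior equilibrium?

V* ≈ 392, P* ≈ 123

From dP/dt = 0 with P > 0: 0.00166V* = 0.65, so V* = 392.
Substitute into dV/dt = 0: 1.17(1 - 392/989) = 0.00574P*.
The bracket is 0.604, giving P* = 0.707/0.00574 = 123.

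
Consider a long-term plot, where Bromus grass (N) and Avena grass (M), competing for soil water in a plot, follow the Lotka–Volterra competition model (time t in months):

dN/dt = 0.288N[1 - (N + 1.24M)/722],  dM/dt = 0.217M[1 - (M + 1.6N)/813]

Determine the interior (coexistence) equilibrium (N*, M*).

N* ≈ 291, M* ≈ 348

Setting both brackets to zero gives the nullclines N + 1.24M = 722 and 1.6N + M = 813.
Substituting M = 813 - 1.6N into the first: N(1 - 1.24·1.6) = 722 - 1.24·813.
So N* = -286/-0.984 = 291, and then M* = 813 - 1.6·291 = 348.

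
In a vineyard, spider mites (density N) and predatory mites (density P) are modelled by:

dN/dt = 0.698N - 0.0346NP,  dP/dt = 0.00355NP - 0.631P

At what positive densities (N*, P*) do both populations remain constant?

N* ≈ 178, P* ≈ 20.2

Set dP/dt = 0 with P > 0: 0.00355N - 0.631 = 0, so N* = 0.631/0.00355 = 178.
Set dN/dt = 0 with N > 0: 0.698 - 0.0346P = 0, so P* = 0.698/0.0346 = 20.2.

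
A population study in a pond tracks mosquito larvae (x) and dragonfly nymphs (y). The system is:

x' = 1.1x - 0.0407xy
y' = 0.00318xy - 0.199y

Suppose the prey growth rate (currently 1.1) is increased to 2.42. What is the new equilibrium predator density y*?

y* ≈ 59.5

At the interior fixed point, setting dx/dt = 0 with x > 0 fixes y* = (prey growth rate)/(xy coefficient) — independent of the other coefficients.
With the change, y* = 2.42/0.0407 = 59.5; it rises from 27.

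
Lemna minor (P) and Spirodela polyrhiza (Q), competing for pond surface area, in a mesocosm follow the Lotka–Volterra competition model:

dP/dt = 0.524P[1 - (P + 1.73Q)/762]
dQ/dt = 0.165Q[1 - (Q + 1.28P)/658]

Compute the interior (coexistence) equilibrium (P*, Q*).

Setting both brackets to zero gives the nullclines P + 1.73Q = 762 and 1.28P + Q = 658.
Substituting Q = 658 - 1.28P into the first: P(1 - 1.73·1.28) = 762 - 1.73·658.
So P* = -376/-1.21 = 310, and then Q* = 658 - 1.28·310 = 261.

P* ≈ 310, Q* ≈ 261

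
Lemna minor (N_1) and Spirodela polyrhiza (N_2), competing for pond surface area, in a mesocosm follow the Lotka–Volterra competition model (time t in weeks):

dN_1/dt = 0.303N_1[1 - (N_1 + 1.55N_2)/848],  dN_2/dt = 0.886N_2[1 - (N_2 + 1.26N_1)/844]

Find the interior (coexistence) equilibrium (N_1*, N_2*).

Setting both brackets to zero gives the nullclines N_1 + 1.55N_2 = 848 and 1.26N_1 + N_2 = 844.
Substituting N_2 = 844 - 1.26N_1 into the first: N_1(1 - 1.55·1.26) = 848 - 1.55·844.
So N_1* = -460/-0.953 = 483, and then N_2* = 844 - 1.26·483 = 236.

N_1* ≈ 483, N_2* ≈ 236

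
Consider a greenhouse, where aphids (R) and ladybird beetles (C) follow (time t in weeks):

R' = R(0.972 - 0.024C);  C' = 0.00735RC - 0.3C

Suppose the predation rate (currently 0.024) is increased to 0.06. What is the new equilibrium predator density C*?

C* ≈ 16.2

At the interior fixed point, setting dR/dt = 0 with R > 0 fixes C* = (prey growth rate)/(RC coefficient) — independent of the other coefficients.
With the change, C* = 0.972/0.06 = 16.2; it falls from 40.5.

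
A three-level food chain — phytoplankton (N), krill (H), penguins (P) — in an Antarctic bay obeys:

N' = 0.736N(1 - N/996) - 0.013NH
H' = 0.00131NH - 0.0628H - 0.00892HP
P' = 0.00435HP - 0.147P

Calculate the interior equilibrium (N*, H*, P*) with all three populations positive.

N* ≈ 401, H* ≈ 33.8, P* ≈ 51.9

From dP/dt = 0: 0.00435H* = 0.147, so H* = 33.8.
From dN/dt = 0: 0.736(1 - N*/996) = 0.013·33.8, giving N* = 996·(1 - 0.597) = 401.
From dH/dt = 0: 0.00131·401 - 0.0628 = 0.00892P*, so P* = 0.463/0.00892 = 51.9.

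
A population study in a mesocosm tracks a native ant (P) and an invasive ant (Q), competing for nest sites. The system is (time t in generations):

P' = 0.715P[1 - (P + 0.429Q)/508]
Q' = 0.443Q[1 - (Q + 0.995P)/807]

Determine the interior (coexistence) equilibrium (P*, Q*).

P* ≈ 282, Q* ≈ 526

Setting both brackets to zero gives the nullclines P + 0.429Q = 508 and 0.995P + Q = 807.
Substituting Q = 807 - 0.995P into the first: P(1 - 0.429·0.995) = 508 - 0.429·807.
So P* = 162/0.573 = 282, and then Q* = 807 - 0.995·282 = 526.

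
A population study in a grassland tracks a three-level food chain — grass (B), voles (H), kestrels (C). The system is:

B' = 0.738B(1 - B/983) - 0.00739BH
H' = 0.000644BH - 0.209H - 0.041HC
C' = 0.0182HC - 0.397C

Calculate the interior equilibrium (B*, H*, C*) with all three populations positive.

From dC/dt = 0: 0.0182H* = 0.397, so H* = 21.8.
From dB/dt = 0: 0.738(1 - B*/983) = 0.00739·21.8, giving B* = 983·(1 - 0.218) = 768.
From dH/dt = 0: 0.000644·768 - 0.209 = 0.041C*, so C* = 0.286/0.041 = 6.97.

B* ≈ 768, H* ≈ 21.8, C* ≈ 6.97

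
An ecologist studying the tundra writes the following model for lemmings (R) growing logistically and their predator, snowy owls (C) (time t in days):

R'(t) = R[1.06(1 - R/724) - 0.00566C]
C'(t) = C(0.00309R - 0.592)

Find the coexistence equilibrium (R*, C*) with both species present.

R* ≈ 192, C* ≈ 138

From dC/dt = 0 with C > 0: 0.00309R* = 0.592, so R* = 192.
Substitute into dR/dt = 0: 1.06(1 - 192/724) = 0.00566C*.
The bracket is 0.735, giving C* = 0.78/0.00566 = 138.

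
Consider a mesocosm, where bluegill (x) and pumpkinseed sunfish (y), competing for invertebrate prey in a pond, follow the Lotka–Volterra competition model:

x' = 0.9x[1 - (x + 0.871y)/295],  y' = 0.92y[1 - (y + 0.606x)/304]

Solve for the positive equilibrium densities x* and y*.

Setting both brackets to zero gives the nullclines x + 0.871y = 295 and 0.606x + y = 304.
Substituting y = 304 - 0.606x into the first: x(1 - 0.871·0.606) = 295 - 0.871·304.
So x* = 30.2/0.472 = 64, and then y* = 304 - 0.606·64 = 265.

x* ≈ 64, y* ≈ 265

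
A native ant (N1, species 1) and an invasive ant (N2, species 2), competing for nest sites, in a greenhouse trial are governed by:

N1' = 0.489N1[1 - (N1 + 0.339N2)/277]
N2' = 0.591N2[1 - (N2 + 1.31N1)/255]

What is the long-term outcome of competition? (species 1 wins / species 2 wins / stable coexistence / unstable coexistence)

species 1 excludes species 2

Compare the nullcline intercepts: K1/α12 = 277/0.339 = 817 > K2 = 255; K2/α21 = 255/1.31 = 195 < K1 = 277.
Since the inequalities point opposite ways, species 1 can invade but species 2 cannot.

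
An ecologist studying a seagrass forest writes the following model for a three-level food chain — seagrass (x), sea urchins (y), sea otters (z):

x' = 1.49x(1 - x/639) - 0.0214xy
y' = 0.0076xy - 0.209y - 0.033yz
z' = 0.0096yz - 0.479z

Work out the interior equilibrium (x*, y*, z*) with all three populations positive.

From dz/dt = 0: 0.0096y* = 0.479, so y* = 49.9.
From dx/dt = 0: 1.49(1 - x*/639) = 0.0214·49.9, giving x* = 639·(1 - 0.717) = 181.
From dy/dt = 0: 0.0076·181 - 0.209 = 0.033z*, so z* = 1.17/0.033 = 35.4.

x* ≈ 181, y* ≈ 49.9, z* ≈ 35.4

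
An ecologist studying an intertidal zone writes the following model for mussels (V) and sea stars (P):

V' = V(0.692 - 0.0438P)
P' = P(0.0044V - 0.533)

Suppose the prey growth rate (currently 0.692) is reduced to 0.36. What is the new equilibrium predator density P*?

At the interior fixed point, setting dV/dt = 0 with V > 0 fixes P* = (prey growth rate)/(VP coefficient) — independent of the other coefficients.
With the change, P* = 0.36/0.0438 = 8.22; it falls from 15.8.

P* ≈ 8.22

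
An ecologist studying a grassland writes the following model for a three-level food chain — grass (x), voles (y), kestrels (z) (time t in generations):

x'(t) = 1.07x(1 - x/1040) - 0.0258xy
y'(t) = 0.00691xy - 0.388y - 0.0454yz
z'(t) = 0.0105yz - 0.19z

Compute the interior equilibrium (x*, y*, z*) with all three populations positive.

x* ≈ 586, y* ≈ 18.1, z* ≈ 80.7

From dz/dt = 0: 0.0105y* = 0.19, so y* = 18.1.
From dx/dt = 0: 1.07(1 - x*/1040) = 0.0258·18.1, giving x* = 1040·(1 - 0.436) = 586.
From dy/dt = 0: 0.00691·586 - 0.388 = 0.0454z*, so z* = 3.66/0.0454 = 80.7.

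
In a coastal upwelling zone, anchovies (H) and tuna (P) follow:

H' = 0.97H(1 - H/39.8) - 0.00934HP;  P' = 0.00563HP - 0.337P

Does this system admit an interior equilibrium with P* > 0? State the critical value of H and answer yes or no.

Threshold H = 59.9; K < 59.9, so no, the predator goes extinct.

The predator equation gives dP/dt > 0 only when H > 0.337/0.00563 = 59.9.
Without the predator, H → K = 39.8. Since 39.8 < 59.9, the predator cannot invade.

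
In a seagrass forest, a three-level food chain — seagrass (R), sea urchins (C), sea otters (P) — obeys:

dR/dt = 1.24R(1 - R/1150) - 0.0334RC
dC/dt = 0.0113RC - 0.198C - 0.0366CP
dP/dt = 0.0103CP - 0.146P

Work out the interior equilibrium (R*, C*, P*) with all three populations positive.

R* ≈ 711, C* ≈ 14.2, P* ≈ 214

From dP/dt = 0: 0.0103C* = 0.146, so C* = 14.2.
From dR/dt = 0: 1.24(1 - R*/1150) = 0.0334·14.2, giving R* = 1150·(1 - 0.382) = 711.
From dC/dt = 0: 0.0113·711 - 0.198 = 0.0366P*, so P* = 7.84/0.0366 = 214.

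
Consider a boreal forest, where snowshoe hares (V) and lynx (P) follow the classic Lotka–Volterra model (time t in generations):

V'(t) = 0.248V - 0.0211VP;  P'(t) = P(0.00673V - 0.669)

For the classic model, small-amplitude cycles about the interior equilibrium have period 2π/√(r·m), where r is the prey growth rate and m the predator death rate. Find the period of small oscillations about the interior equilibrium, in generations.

T ≈ 15.4 generations

Here r = 0.248 and m = 0.669, so r·m = 0.166.
ω = √0.166 = 0.407 per generation, hence T = 2π/ω ≈ 15.4 generations.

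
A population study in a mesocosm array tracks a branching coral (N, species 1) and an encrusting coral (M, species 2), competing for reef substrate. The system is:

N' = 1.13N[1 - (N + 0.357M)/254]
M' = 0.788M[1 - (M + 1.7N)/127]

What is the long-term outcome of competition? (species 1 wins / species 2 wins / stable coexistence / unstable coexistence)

Compare the nullcline intercepts: K1/α12 = 254/0.357 = 711 > K2 = 127; K2/α21 = 127/1.7 = 74.7 < K1 = 254.
Since the inequalities point opposite ways, species 1 can invade but species 2 cannot.

species 1 excludes species 2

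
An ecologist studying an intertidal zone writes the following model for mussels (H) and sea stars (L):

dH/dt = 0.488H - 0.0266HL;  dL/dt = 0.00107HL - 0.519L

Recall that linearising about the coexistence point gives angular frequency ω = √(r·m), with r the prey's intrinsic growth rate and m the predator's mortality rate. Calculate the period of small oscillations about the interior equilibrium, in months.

Here r = 0.488 and m = 0.519, so r·m = 0.253.
ω = √0.253 = 0.503 per month, hence T = 2π/ω ≈ 12.5 months.

T ≈ 12.5 months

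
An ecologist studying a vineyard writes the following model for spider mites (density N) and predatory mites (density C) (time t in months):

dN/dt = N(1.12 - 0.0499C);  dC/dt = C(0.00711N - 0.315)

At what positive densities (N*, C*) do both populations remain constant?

N* ≈ 44.3, C* ≈ 22.4

Set dC/dt = 0 with C > 0: 0.00711N - 0.315 = 0, so N* = 0.315/0.00711 = 44.3.
Set dN/dt = 0 with N > 0: 1.12 - 0.0499C = 0, so C* = 1.12/0.0499 = 22.4.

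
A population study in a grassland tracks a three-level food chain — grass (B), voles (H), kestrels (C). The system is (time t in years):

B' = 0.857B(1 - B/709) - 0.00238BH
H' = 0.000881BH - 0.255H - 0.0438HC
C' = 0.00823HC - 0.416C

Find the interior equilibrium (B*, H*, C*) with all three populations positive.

From dC/dt = 0: 0.00823H* = 0.416, so H* = 50.5.
From dB/dt = 0: 0.857(1 - B*/709) = 0.00238·50.5, giving B* = 709·(1 - 0.14) = 609.
From dH/dt = 0: 0.000881·609 - 0.255 = 0.0438C*, so C* = 0.282/0.0438 = 6.44.

B* ≈ 609, H* ≈ 50.5, C* ≈ 6.44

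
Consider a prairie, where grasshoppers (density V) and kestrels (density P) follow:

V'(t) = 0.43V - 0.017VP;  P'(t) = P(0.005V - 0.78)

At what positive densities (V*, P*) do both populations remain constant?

Set dP/dt = 0 with P > 0: 0.005V - 0.78 = 0, so V* = 0.78/0.005 = 156.
Set dV/dt = 0 with V > 0: 0.43 - 0.017P = 0, so P* = 0.43/0.017 = 25.3.

V* ≈ 156, P* ≈ 25.3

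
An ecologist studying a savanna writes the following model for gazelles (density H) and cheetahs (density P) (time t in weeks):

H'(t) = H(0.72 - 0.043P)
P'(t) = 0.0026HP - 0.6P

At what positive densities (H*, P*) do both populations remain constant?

H* ≈ 231, P* ≈ 16.7

Set dP/dt = 0 with P > 0: 0.0026H - 0.6 = 0, so H* = 0.6/0.0026 = 231.
Set dH/dt = 0 with H > 0: 0.72 - 0.043P = 0, so P* = 0.72/0.043 = 16.7.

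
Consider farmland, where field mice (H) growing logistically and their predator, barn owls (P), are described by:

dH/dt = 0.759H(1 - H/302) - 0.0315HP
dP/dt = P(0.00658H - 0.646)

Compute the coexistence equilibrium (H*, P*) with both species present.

From dP/dt = 0 with P > 0: 0.00658H* = 0.646, so H* = 98.2.
Substitute into dH/dt = 0: 0.759(1 - 98.2/302) = 0.0315P*.
The bracket is 0.675, giving P* = 0.512/0.0315 = 16.3.

H* ≈ 98.2, P* ≈ 16.3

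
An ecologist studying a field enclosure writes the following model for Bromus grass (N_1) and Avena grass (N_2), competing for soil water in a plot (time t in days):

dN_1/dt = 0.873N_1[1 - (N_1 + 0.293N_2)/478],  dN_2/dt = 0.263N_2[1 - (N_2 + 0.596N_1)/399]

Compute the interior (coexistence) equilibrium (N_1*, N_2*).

N_1* ≈ 437, N_2* ≈ 138

Setting both brackets to zero gives the nullclines N_1 + 0.293N_2 = 478 and 0.596N_1 + N_2 = 399.
Substituting N_2 = 399 - 0.596N_1 into the first: N_1(1 - 0.293·0.596) = 478 - 0.293·399.
So N_1* = 361/0.825 = 437, and then N_2* = 399 - 0.596·437 = 138.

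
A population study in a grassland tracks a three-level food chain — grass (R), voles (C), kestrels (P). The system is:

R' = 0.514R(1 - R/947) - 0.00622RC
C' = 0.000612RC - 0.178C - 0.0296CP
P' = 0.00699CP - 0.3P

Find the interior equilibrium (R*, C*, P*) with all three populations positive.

From dP/dt = 0: 0.00699C* = 0.3, so C* = 42.9.
From dR/dt = 0: 0.514(1 - R*/947) = 0.00622·42.9, giving R* = 947·(1 - 0.519) = 455.
From dC/dt = 0: 0.000612·455 - 0.178 = 0.0296P*, so P* = 0.101/0.0296 = 3.4.

R* ≈ 455, C* ≈ 42.9, P* ≈ 3.4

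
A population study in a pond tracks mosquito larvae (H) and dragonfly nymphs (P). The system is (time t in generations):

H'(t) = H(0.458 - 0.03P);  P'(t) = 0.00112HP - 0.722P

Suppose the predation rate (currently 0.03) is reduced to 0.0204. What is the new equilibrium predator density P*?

At the interior fixed point, setting dH/dt = 0 with H > 0 fixes P* = (prey growth rate)/(HP coefficient) — independent of the other coefficients.
With the change, P* = 0.458/0.0204 = 22.5; it rises from 15.3.

P* ≈ 22.5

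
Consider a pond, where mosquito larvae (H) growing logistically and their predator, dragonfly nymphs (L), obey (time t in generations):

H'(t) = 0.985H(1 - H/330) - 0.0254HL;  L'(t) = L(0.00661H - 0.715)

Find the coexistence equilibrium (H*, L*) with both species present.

From dL/dt = 0 with L > 0: 0.00661H* = 0.715, so H* = 108.
Substitute into dH/dt = 0: 0.985(1 - 108/330) = 0.0254L*.
The bracket is 0.672, giving L* = 0.662/0.0254 = 26.1.

H* ≈ 108, L* ≈ 26.1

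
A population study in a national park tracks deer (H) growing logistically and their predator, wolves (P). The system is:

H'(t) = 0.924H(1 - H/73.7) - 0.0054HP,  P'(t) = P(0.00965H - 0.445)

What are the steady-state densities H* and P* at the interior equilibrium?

H* ≈ 46.1, P* ≈ 64

From dP/dt = 0 with P > 0: 0.00965H* = 0.445, so H* = 46.1.
Substitute into dH/dt = 0: 0.924(1 - 46.1/73.7) = 0.0054P*.
The bracket is 0.374, giving P* = 0.346/0.0054 = 64.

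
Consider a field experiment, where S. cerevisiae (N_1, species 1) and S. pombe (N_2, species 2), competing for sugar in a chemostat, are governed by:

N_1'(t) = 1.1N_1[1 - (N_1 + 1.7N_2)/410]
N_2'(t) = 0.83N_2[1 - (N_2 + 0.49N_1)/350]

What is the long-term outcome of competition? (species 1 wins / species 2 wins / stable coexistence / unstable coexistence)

species 2 excludes species 1

Compare the nullcline intercepts: K1/α12 = 410/1.7 = 241 < K2 = 350; K2/α21 = 350/0.49 = 714 > K1 = 410.
Since the inequalities point opposite ways, species 2 can invade but species 1 cannot.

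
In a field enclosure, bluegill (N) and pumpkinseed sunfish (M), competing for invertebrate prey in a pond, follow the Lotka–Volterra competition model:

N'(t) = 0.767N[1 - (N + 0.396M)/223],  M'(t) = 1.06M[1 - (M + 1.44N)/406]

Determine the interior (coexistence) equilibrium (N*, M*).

N* ≈ 145, M* ≈ 198

Setting both brackets to zero gives the nullclines N + 0.396M = 223 and 1.44N + M = 406.
Substituting M = 406 - 1.44N into the first: N(1 - 0.396·1.44) = 223 - 0.396·406.
So N* = 62.2/0.43 = 145, and then M* = 406 - 1.44·145 = 198.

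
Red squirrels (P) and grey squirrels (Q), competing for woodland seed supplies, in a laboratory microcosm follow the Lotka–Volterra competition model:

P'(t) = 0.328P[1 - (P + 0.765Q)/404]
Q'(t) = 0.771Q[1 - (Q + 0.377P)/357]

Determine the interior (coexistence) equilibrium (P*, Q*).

Setting both brackets to zero gives the nullclines P + 0.765Q = 404 and 0.377P + Q = 357.
Substituting Q = 357 - 0.377P into the first: P(1 - 0.765·0.377) = 404 - 0.765·357.
So P* = 131/0.712 = 184, and then Q* = 357 - 0.377·184 = 288.

P* ≈ 184, Q* ≈ 288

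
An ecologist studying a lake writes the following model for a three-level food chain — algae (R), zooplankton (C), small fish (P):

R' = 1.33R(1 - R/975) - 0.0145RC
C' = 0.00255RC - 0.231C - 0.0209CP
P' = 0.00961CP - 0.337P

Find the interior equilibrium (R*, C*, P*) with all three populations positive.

R* ≈ 602, C* ≈ 35.1, P* ≈ 62.4

From dP/dt = 0: 0.00961C* = 0.337, so C* = 35.1.
From dR/dt = 0: 1.33(1 - R*/975) = 0.0145·35.1, giving R* = 975·(1 - 0.382) = 602.
From dC/dt = 0: 0.00255·602 - 0.231 = 0.0209P*, so P* = 1.3/0.0209 = 62.4.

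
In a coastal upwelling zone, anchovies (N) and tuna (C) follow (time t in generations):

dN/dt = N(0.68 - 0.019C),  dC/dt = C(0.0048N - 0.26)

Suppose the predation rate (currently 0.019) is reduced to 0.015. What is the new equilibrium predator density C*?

C* ≈ 45.3

At the interior fixed point, setting dN/dt = 0 with N > 0 fixes C* = (prey growth rate)/(NC coefficient) — independent of the other coefficients.
With the change, C* = 0.68/0.015 = 45.3; it rises from 35.8.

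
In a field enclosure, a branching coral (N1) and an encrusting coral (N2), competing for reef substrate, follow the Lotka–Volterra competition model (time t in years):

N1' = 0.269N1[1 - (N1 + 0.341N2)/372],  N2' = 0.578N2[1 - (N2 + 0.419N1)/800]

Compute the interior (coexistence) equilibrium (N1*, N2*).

N1* ≈ 116, N2* ≈ 752

Setting both brackets to zero gives the nullclines N1 + 0.341N2 = 372 and 0.419N1 + N2 = 800.
Substituting N2 = 800 - 0.419N1 into the first: N1(1 - 0.341·0.419) = 372 - 0.341·800.
So N1* = 99.2/0.857 = 116, and then N2* = 800 - 0.419·116 = 752.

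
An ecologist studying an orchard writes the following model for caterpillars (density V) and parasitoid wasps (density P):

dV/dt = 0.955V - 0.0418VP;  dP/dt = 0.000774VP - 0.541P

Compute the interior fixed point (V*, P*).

V* ≈ 699, P* ≈ 22.8

Set dP/dt = 0 with P > 0: 0.000774V - 0.541 = 0, so V* = 0.541/0.000774 = 699.
Set dV/dt = 0 with V > 0: 0.955 - 0.0418P = 0, so P* = 0.955/0.0418 = 22.8.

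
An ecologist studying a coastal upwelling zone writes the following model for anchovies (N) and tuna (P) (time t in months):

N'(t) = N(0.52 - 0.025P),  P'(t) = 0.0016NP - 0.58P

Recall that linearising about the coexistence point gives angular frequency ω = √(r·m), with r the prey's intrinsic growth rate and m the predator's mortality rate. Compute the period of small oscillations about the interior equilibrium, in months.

Here r = 0.52 and m = 0.58, so r·m = 0.302.
ω = √0.302 = 0.549 per month, hence T = 2π/ω ≈ 11.4 months.

T ≈ 11.4 months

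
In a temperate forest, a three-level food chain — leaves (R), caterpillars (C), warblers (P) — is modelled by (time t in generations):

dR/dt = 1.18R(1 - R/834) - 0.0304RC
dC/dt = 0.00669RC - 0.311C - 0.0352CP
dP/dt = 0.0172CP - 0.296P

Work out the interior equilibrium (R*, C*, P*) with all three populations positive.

From dP/dt = 0: 0.0172C* = 0.296, so C* = 17.2.
From dR/dt = 0: 1.18(1 - R*/834) = 0.0304·17.2, giving R* = 834·(1 - 0.443) = 464.
From dC/dt = 0: 0.00669·464 - 0.311 = 0.0352P*, so P* = 2.79/0.0352 = 79.4.

R* ≈ 464, C* ≈ 17.2, P* ≈ 79.4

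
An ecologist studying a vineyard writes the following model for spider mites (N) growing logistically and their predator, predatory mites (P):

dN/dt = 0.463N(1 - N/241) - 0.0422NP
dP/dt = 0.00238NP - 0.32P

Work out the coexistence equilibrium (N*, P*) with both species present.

N* ≈ 134, P* ≈ 4.85

From dP/dt = 0 with P > 0: 0.00238N* = 0.32, so N* = 134.
Substitute into dN/dt = 0: 0.463(1 - 134/241) = 0.0422P*.
The bracket is 0.442, giving P* = 0.205/0.0422 = 4.85.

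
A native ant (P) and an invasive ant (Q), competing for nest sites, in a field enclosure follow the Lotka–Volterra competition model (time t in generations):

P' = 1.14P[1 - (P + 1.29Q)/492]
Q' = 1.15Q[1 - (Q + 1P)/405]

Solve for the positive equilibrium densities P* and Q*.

Setting both brackets to zero gives the nullclines P + 1.29Q = 492 and 1P + Q = 405.
Substituting Q = 405 - 1P into the first: P(1 - 1.29·1) = 492 - 1.29·405.
So P* = -30.5/-0.29 = 105, and then Q* = 405 - 1·105 = 300.

P* ≈ 105, Q* ≈ 300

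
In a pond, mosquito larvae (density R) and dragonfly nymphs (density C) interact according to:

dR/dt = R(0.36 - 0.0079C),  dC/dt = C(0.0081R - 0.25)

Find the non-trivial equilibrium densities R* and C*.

Set dC/dt = 0 with C > 0: 0.0081R - 0.25 = 0, so R* = 0.25/0.0081 = 30.9.
Set dR/dt = 0 with R > 0: 0.36 - 0.0079C = 0, so C* = 0.36/0.0079 = 45.6.

R* ≈ 30.9, C* ≈ 45.6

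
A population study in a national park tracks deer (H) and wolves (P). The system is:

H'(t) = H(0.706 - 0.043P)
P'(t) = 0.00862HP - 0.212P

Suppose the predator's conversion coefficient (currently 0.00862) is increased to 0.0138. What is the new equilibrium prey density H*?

H* ≈ 15.4

At the interior fixed point, setting dP/dt = 0 with P > 0 fixes H* = (predator death rate)/(HP coefficient) — independent of the other coefficients.
With the change, H* = 0.212/0.0138 = 15.4; it falls from 24.6.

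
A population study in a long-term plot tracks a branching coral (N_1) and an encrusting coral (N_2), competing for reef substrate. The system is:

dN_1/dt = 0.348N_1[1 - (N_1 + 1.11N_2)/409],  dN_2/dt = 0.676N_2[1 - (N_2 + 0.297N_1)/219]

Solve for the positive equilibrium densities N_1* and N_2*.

N_1* ≈ 248, N_2* ≈ 145

Setting both brackets to zero gives the nullclines N_1 + 1.11N_2 = 409 and 0.297N_1 + N_2 = 219.
Substituting N_2 = 219 - 0.297N_1 into the first: N_1(1 - 1.11·0.297) = 409 - 1.11·219.
So N_1* = 166/0.67 = 248, and then N_2* = 219 - 0.297·248 = 145.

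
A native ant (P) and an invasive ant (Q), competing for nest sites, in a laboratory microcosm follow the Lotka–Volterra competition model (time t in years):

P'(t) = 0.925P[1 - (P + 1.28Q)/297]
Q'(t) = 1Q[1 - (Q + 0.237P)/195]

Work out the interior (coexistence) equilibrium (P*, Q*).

P* ≈ 68, Q* ≈ 179

Setting both brackets to zero gives the nullclines P + 1.28Q = 297 and 0.237P + Q = 195.
Substituting Q = 195 - 0.237P into the first: P(1 - 1.28·0.237) = 297 - 1.28·195.
So P* = 47.4/0.697 = 68, and then Q* = 195 - 0.237·68 = 179.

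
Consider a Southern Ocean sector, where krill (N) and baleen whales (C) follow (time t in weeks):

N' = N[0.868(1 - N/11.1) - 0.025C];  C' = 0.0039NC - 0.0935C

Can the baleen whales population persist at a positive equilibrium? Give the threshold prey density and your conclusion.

The predator equation gives dC/dt > 0 only when N > 0.0935/0.0039 = 24.
Without the predator, N → K = 11.1. Since 11.1 < 24, the predator cannot invade.

Threshold N = 24; K < 24, so no, the predator goes extinct.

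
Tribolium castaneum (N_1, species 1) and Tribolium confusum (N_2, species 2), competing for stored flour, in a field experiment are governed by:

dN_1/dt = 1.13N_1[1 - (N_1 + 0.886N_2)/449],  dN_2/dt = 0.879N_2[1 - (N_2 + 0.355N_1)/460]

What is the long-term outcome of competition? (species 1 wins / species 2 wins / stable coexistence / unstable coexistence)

Compare the nullcline intercepts: K1/α12 = 449/0.886 = 507 > K2 = 460; K2/α21 = 460/0.355 = 1300 > K1 = 449.
Since both inequalities hold, each species can invade when rare, so the interior equilibrium is stable.

stable coexistence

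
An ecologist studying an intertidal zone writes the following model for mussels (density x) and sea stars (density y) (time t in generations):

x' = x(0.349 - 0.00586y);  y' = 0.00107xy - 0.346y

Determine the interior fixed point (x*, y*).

x* ≈ 323, y* ≈ 59.6

Set dy/dt = 0 with y > 0: 0.00107x - 0.346 = 0, so x* = 0.346/0.00107 = 323.
Set dx/dt = 0 with x > 0: 0.349 - 0.00586y = 0, so y* = 0.349/0.00586 = 59.6.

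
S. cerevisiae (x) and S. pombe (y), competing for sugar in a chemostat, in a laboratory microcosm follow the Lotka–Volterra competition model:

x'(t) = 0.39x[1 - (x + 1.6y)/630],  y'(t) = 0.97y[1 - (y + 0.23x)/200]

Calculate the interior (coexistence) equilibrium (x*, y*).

x* ≈ 491, y* ≈ 87.2

Setting both brackets to zero gives the nullclines x + 1.6y = 630 and 0.23x + y = 200.
Substituting y = 200 - 0.23x into the first: x(1 - 1.6·0.23) = 630 - 1.6·200.
So x* = 310/0.632 = 491, and then y* = 200 - 0.23·491 = 87.2.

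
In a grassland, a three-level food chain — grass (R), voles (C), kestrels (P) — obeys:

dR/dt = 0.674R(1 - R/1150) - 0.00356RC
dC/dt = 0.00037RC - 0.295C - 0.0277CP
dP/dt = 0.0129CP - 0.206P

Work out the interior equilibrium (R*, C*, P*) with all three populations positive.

From dP/dt = 0: 0.0129C* = 0.206, so C* = 16.
From dR/dt = 0: 0.674(1 - R*/1150) = 0.00356·16, giving R* = 1150·(1 - 0.0843) = 1050.
From dC/dt = 0: 0.00037·1050 - 0.295 = 0.0277P*, so P* = 0.0946/0.0277 = 3.42.

R* ≈ 1050, C* ≈ 16, P* ≈ 3.42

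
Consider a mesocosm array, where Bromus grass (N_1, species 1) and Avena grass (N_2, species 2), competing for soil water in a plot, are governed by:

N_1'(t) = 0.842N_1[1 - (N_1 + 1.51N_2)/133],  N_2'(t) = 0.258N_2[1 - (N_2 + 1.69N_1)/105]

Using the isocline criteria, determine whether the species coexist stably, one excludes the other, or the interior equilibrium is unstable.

unstable coexistence (outcome depends on initial conditions)

Compare the nullcline intercepts: K1/α12 = 133/1.51 = 88.1 < K2 = 105; K2/α21 = 105/1.69 = 62.1 < K1 = 133.
Since both are reversed, neither can invade when rare; the interior point is a saddle.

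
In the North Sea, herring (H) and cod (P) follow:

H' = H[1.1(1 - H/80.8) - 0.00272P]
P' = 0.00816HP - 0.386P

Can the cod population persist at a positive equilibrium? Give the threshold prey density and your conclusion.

Threshold H = 47.3; K > 47.3, so yes, the predator persists.

The predator equation gives dP/dt > 0 only when H > 0.386/0.00816 = 47.3.
Without the predator, H → K = 80.8. Since 80.8 > 47.3, the predator can invade and persist.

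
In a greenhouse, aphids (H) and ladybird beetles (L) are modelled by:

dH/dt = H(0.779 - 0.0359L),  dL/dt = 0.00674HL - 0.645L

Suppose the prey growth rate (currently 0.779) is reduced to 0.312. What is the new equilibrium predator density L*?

L* ≈ 8.69

At the interior fixed point, setting dH/dt = 0 with H > 0 fixes L* = (prey growth rate)/(HL coefficient) — independent of the other coefficients.
With the change, L* = 0.312/0.0359 = 8.69; it falls from 21.7.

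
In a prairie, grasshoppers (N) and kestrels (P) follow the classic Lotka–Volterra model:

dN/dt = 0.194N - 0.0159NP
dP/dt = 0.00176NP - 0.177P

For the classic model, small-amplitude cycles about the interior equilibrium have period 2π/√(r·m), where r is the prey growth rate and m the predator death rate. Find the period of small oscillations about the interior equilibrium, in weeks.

T ≈ 33.9 weeks

Here r = 0.194 and m = 0.177, so r·m = 0.0343.
ω = √0.0343 = 0.185 per week, hence T = 2π/ω ≈ 33.9 weeks.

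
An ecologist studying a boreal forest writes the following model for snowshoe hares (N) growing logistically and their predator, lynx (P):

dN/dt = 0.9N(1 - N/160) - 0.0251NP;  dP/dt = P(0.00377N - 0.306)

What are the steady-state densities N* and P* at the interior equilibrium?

N* ≈ 81.2, P* ≈ 17.7

From dP/dt = 0 with P > 0: 0.00377N* = 0.306, so N* = 81.2.
Substitute into dN/dt = 0: 0.9(1 - 81.2/160) = 0.0251P*.
The bracket is 0.493, giving P* = 0.443/0.0251 = 17.7.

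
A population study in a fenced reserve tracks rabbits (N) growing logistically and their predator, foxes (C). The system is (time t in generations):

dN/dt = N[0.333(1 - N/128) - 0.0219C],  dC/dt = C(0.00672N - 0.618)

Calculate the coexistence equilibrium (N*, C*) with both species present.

N* ≈ 92, C* ≈ 4.28

From dC/dt = 0 with C > 0: 0.00672N* = 0.618, so N* = 92.
Substitute into dN/dt = 0: 0.333(1 - 92/128) = 0.0219C*.
The bracket is 0.282, giving C* = 0.0937/0.0219 = 4.28.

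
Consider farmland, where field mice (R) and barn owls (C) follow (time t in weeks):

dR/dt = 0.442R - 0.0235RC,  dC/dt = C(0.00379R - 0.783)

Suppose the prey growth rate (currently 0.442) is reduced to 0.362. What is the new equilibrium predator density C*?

C* ≈ 15.4

At the interior fixed point, setting dR/dt = 0 with R > 0 fixes C* = (prey growth rate)/(RC coefficient) — independent of the other coefficients.
With the change, C* = 0.362/0.0235 = 15.4; it falls from 18.8.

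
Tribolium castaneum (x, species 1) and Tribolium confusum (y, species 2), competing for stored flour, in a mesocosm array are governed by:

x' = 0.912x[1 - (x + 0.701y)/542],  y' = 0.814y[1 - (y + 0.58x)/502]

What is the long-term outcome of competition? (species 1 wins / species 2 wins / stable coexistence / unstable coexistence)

Compare the nullcline intercepts: K1/α12 = 542/0.701 = 773 > K2 = 502; K2/α21 = 502/0.58 = 866 > K1 = 542.
Since both inequalities hold, each species can invade when rare, so the interior equilibrium is stable.

stable coexistence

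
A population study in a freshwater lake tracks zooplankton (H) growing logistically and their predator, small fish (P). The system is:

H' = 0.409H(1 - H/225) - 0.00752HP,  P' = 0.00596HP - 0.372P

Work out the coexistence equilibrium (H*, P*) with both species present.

From dP/dt = 0 with P > 0: 0.00596H* = 0.372, so H* = 62.4.
Substitute into dH/dt = 0: 0.409(1 - 62.4/225) = 0.00752P*.
The bracket is 0.723, giving P* = 0.296/0.00752 = 39.3.

H* ≈ 62.4, P* ≈ 39.3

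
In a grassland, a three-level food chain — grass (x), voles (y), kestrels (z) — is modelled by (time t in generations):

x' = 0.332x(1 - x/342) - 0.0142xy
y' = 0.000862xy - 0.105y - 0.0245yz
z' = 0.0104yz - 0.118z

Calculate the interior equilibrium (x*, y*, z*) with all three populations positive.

From dz/dt = 0: 0.0104y* = 0.118, so y* = 11.3.
From dx/dt = 0: 0.332(1 - x*/342) = 0.0142·11.3, giving x* = 342·(1 - 0.485) = 176.
From dy/dt = 0: 0.000862·176 - 0.105 = 0.0245z*, so z* = 0.0467/0.0245 = 1.91.

x* ≈ 176, y* ≈ 11.3, z* ≈ 1.91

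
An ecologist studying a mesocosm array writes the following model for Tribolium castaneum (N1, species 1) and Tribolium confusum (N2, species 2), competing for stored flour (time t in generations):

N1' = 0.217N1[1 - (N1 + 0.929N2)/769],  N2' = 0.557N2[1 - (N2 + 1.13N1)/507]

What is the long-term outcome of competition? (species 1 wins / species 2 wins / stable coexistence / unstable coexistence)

Compare the nullcline intercepts: K1/α12 = 769/0.929 = 828 > K2 = 507; K2/α21 = 507/1.13 = 449 < K1 = 769.
Since the inequalities point opposite ways, species 1 can invade but species 2 cannot.

species 1 excludes species 2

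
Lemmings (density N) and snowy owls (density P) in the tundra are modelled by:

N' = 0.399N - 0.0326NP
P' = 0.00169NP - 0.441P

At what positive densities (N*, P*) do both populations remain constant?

N* ≈ 261, P* ≈ 12.2

Set dP/dt = 0 with P > 0: 0.00169N - 0.441 = 0, so N* = 0.441/0.00169 = 261.
Set dN/dt = 0 with N > 0: 0.399 - 0.0326P = 0, so P* = 0.399/0.0326 = 12.2.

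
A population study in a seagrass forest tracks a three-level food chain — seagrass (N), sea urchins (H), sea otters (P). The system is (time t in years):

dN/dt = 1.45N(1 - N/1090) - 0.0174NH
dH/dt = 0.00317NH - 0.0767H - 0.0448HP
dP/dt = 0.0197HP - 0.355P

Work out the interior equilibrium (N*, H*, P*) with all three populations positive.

From dP/dt = 0: 0.0197H* = 0.355, so H* = 18.
From dN/dt = 0: 1.45(1 - N*/1090) = 0.0174·18, giving N* = 1090·(1 - 0.216) = 854.
From dH/dt = 0: 0.00317·854 - 0.0767 = 0.0448P*, so P* = 2.63/0.0448 = 58.7.

N* ≈ 854, H* ≈ 18, P* ≈ 58.7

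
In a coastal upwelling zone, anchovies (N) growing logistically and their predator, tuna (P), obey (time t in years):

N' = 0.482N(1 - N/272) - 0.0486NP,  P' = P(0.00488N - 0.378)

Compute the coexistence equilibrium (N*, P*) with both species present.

From dP/dt = 0 with P > 0: 0.00488N* = 0.378, so N* = 77.5.
Substitute into dN/dt = 0: 0.482(1 - 77.5/272) = 0.0486P*.
The bracket is 0.715, giving P* = 0.345/0.0486 = 7.09.

N* ≈ 77.5, P* ≈ 7.09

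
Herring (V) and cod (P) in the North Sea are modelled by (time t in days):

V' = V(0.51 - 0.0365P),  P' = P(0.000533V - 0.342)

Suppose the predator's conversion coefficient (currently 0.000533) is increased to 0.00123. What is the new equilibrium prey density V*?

V* ≈ 278

At the interior fixed point, setting dP/dt = 0 with P > 0 fixes V* = (predator death rate)/(VP coefficient) — independent of the other coefficients.
With the change, V* = 0.342/0.00123 = 278; it falls from 642.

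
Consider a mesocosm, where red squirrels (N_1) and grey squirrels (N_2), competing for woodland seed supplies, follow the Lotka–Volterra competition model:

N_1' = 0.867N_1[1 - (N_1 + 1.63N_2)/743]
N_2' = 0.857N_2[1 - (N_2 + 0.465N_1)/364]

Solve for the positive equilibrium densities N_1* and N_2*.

N_1* ≈ 618, N_2* ≈ 76.5

Setting both brackets to zero gives the nullclines N_1 + 1.63N_2 = 743 and 0.465N_1 + N_2 = 364.
Substituting N_2 = 364 - 0.465N_1 into the first: N_1(1 - 1.63·0.465) = 743 - 1.63·364.
So N_1* = 150/0.242 = 618, and then N_2* = 364 - 0.465·618 = 76.5.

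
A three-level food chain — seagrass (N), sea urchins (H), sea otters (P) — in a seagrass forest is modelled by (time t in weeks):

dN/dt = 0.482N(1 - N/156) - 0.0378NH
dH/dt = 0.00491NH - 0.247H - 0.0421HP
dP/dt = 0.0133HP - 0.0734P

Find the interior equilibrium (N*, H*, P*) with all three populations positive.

From dP/dt = 0: 0.0133H* = 0.0734, so H* = 5.52.
From dN/dt = 0: 0.482(1 - N*/156) = 0.0378·5.52, giving N* = 156·(1 - 0.433) = 88.5.
From dH/dt = 0: 0.00491·88.5 - 0.247 = 0.0421P*, so P* = 0.187/0.0421 = 4.45.

N* ≈ 88.5, H* ≈ 5.52, P* ≈ 4.45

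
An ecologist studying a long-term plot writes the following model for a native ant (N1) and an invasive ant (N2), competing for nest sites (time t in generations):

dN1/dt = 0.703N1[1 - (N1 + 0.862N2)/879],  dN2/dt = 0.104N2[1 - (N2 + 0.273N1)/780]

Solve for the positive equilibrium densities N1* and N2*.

N1* ≈ 270, N2* ≈ 706

Setting both brackets to zero gives the nullclines N1 + 0.862N2 = 879 and 0.273N1 + N2 = 780.
Substituting N2 = 780 - 0.273N1 into the first: N1(1 - 0.862·0.273) = 879 - 0.862·780.
So N1* = 207/0.765 = 270, and then N2* = 780 - 0.273·270 = 706.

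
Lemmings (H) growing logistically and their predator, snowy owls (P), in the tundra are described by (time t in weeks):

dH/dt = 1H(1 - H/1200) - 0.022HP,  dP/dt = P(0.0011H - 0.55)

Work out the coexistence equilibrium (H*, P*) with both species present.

H* ≈ 500, P* ≈ 26.5

From dP/dt = 0 with P > 0: 0.0011H* = 0.55, so H* = 500.
Substitute into dH/dt = 0: 1(1 - 500/1200) = 0.022P*.
The bracket is 0.583, giving P* = 0.583/0.022 = 26.5.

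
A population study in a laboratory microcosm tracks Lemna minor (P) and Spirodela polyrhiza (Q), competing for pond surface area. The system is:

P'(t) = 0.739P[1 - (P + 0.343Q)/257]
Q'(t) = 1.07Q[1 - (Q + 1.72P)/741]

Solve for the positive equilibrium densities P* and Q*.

P* ≈ 6.92, Q* ≈ 729

Setting both brackets to zero gives the nullclines P + 0.343Q = 257 and 1.72P + Q = 741.
Substituting Q = 741 - 1.72P into the first: P(1 - 0.343·1.72) = 257 - 0.343·741.
So P* = 2.84/0.41 = 6.92, and then Q* = 741 - 1.72·6.92 = 729.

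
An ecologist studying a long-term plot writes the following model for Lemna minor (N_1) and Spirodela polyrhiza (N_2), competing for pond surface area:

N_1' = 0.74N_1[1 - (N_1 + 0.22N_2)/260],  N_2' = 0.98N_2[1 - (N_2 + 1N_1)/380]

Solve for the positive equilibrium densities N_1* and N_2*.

N_1* ≈ 226, N_2* ≈ 154

Setting both brackets to zero gives the nullclines N_1 + 0.22N_2 = 260 and 1N_1 + N_2 = 380.
Substituting N_2 = 380 - 1N_1 into the first: N_1(1 - 0.22·1) = 260 - 0.22·380.
So N_1* = 176/0.78 = 226, and then N_2* = 380 - 1·226 = 154.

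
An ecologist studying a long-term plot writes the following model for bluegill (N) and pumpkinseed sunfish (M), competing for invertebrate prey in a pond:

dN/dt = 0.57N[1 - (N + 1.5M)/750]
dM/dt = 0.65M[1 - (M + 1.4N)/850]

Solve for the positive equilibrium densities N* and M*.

Setting both brackets to zero gives the nullclines N + 1.5M = 750 and 1.4N + M = 850.
Substituting M = 850 - 1.4N into the first: N(1 - 1.5·1.4) = 750 - 1.5·850.
So N* = -525/-1.1 = 477, and then M* = 850 - 1.4·477 = 182.

N* ≈ 477, M* ≈ 182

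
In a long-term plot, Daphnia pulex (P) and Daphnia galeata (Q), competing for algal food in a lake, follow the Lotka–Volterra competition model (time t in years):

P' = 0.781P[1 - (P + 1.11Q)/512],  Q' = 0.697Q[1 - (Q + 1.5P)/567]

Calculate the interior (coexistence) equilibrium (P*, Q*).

P* ≈ 176, Q* ≈ 302

Setting both brackets to zero gives the nullclines P + 1.11Q = 512 and 1.5P + Q = 567.
Substituting Q = 567 - 1.5P into the first: P(1 - 1.11·1.5) = 512 - 1.11·567.
So P* = -117/-0.665 = 176, and then Q* = 567 - 1.5·176 = 302.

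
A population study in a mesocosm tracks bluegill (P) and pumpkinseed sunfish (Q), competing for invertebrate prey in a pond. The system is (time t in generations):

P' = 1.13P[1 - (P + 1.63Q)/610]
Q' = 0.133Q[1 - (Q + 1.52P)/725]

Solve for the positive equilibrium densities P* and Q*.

P* ≈ 387, Q* ≈ 137

Setting both brackets to zero gives the nullclines P + 1.63Q = 610 and 1.52P + Q = 725.
Substituting Q = 725 - 1.52P into the first: P(1 - 1.63·1.52) = 610 - 1.63·725.
So P* = -572/-1.48 = 387, and then Q* = 725 - 1.52·387 = 137.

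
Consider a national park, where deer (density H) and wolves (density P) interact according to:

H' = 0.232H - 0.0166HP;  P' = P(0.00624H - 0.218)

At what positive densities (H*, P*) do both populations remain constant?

H* ≈ 34.9, P* ≈ 14

Set dP/dt = 0 with P > 0: 0.00624H - 0.218 = 0, so H* = 0.218/0.00624 = 34.9.
Set dH/dt = 0 with H > 0: 0.232 - 0.0166P = 0, so P* = 0.232/0.0166 = 14.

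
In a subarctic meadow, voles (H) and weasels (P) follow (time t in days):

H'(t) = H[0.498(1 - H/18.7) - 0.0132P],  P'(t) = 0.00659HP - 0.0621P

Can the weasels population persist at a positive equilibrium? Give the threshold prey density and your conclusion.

The predator equation gives dP/dt > 0 only when H > 0.0621/0.00659 = 9.42.
Without the predator, H → K = 18.7. Since 18.7 > 9.42, the predator can invade and persist.

Threshold H = 9.42; K > 9.42, so yes, the predator persists.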